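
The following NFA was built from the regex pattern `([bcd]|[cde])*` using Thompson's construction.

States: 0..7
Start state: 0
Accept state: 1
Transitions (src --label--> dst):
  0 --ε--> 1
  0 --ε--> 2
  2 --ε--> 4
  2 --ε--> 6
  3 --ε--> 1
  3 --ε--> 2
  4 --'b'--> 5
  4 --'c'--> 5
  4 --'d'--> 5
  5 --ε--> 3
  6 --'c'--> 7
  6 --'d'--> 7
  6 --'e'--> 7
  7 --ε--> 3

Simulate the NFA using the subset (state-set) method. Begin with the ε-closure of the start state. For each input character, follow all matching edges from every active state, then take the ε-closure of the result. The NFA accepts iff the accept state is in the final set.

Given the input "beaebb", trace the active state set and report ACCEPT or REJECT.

S₀ = ε-closure({0}) = {0,1,2,4,6}
'b' @ 1: {1,2,3,4,5,6}  (accept∈set)
'e' @ 2: {1,2,3,4,6,7}  (accept∈set)
'a' @ 3: {}  — state set empty
rest 'ebb' ignored (set empty)
after full input: {}  (accept=1 not in)

Answer: REJECT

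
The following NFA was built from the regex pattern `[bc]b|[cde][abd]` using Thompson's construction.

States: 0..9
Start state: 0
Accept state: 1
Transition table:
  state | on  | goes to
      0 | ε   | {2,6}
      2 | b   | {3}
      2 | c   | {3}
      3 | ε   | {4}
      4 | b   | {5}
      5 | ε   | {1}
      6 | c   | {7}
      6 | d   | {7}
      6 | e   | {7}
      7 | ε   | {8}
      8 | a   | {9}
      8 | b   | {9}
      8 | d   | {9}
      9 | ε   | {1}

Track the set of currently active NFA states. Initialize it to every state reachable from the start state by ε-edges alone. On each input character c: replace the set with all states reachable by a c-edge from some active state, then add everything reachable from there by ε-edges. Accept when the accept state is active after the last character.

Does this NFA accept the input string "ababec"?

Answer: REJECT

Steps:
start: ε-closure({0}) = {0,2,6}
'a' @ 1: {}  — no active states
rest 'babec' ignored (set empty)
after full input: {}  (accept=1 not in)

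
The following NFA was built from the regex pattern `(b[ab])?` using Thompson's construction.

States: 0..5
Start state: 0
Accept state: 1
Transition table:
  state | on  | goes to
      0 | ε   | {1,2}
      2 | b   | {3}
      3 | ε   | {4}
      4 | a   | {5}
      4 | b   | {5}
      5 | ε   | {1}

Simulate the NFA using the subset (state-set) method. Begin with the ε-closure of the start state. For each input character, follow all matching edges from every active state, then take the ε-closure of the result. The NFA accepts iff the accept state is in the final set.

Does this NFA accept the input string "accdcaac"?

Answer: REJECT

Trace:
S₀ = ε-closure({0}) = {0,1,2}
'a' @ 1: {}  — no active states
rest 'ccdcaac' ignored (set empty)
end set {} — state 1 not in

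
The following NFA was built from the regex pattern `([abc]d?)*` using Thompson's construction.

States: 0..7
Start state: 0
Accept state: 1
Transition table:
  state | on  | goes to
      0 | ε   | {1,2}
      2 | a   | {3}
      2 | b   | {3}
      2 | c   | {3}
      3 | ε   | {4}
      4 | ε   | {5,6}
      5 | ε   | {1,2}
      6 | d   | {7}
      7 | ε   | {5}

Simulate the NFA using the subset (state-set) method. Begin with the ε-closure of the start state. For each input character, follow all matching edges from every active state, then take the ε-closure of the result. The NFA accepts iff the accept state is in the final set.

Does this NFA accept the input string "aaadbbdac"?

S₀ = ε-closure({0}) = {0,1,2}
'a' @ 1: {1,2,3,4,5,6}  [accepting]
'a' @ 2: {1,2,3,4,5,6}  [accepting]
'a' @ 3: {1,2,3,4,5,6}  [accepting]
'd' @ 4: {1,2,5,7}  [accepting]
'b' @ 5: {1,2,3,4,5,6}  [accepting]
'b' @ 6: {1,2,3,4,5,6}  [accepting]
'd' @ 7: {1,2,5,7}  [accepting]
'a' @ 8: {1,2,3,4,5,6}  [accepting]
'c' @ 9: {1,2,3,4,5,6}  [accepting]
final: {1,2,3,4,5,6}; accept 1 in set

Answer: ACCEPT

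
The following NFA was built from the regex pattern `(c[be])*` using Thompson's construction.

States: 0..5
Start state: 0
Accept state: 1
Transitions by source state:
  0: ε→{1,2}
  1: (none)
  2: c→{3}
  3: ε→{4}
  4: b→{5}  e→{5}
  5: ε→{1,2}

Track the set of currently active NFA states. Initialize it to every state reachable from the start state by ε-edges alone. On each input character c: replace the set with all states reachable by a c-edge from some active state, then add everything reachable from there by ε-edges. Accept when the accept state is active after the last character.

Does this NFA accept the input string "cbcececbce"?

Answer: ACCEPT

Steps:
start: ε-closure({0}) = {0,1,2}
'c' @ 1: {3,4}
'b' @ 2: {1,2,5}  ✓accept
'c' @ 3: {3,4}
'e' @ 4: {1,2,5}  ✓accept
'c' @ 5: {3,4}
'e' @ 6: {1,2,5}  ✓accept
'c' @ 7: {3,4}
'b' @ 8: {1,2,5}  ✓accept
'c' @ 9: {3,4}
'e' @ 10: {1,2,5}  ✓accept
final: {1,2,5}; accept 1 in set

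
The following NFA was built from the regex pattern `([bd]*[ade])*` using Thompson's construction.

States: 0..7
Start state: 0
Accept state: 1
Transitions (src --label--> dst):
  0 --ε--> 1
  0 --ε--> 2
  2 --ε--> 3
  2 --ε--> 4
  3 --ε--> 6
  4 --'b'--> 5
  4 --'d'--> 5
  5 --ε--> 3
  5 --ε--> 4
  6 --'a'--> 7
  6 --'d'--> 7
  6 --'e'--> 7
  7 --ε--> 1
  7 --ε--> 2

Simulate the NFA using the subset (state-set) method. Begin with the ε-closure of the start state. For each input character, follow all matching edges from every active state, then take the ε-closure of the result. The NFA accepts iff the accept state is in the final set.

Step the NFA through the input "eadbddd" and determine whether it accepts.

S₀ = ε-closure({0}) = {0,1,2,3,4,6}
'e' @ 1: {1,2,3,4,6,7}  (accept∈set)
'a' @ 2: {1,2,3,4,6,7}  (accept∈set)
'd' @ 3: {1,2,3,4,5,6,7}  (accept∈set)
'b' @ 4: {3,4,5,6}
'd' @ 5: {1,2,3,4,5,6,7}  (accept∈set)
'd' @ 6: {1,2,3,4,5,6,7}  (accept∈set)
'd' @ 7: {1,2,3,4,5,6,7}  (accept∈set)
after full input: {1,2,3,4,5,6,7}  (accept=1 in)

Answer: ACCEPT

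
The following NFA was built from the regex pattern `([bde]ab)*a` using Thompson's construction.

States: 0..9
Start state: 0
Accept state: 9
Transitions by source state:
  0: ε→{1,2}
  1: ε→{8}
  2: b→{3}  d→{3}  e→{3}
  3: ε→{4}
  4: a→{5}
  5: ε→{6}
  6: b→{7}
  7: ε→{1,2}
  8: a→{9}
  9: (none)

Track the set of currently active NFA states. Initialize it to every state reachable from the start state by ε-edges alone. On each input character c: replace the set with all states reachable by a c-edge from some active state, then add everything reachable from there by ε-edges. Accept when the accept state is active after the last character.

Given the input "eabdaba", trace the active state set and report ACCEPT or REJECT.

initial (ε-close {0}): {0,1,2,8}
'e' @ 1: {3,4}
'a' @ 2: {5,6}
'b' @ 3: {1,2,7,8}
'd' @ 4: {3,4}
'a' @ 5: {5,6}
'b' @ 6: {1,2,7,8}
'a' @ 7: {9}  ✓accept
final: {9}; accept 9 in set

Answer: ACCEPT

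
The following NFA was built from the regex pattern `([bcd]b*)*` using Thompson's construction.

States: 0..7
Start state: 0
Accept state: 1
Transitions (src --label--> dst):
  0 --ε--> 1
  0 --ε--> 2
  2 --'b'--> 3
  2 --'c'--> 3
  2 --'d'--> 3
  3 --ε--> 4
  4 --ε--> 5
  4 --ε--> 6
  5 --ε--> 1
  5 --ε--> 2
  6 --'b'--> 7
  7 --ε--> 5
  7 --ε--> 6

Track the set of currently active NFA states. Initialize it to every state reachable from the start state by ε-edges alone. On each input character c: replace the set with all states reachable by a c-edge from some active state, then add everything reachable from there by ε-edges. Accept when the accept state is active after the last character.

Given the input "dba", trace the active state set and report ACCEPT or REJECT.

Answer: REJECT

Steps:
initial (ε-close {0}): {0,1,2}
'd' @ 1: {1,2,3,4,5,6}  (accept∈set)
'b' @ 2: {1,2,3,4,5,6,7}  (accept∈set)
'a' @ 3: {}  — state set empty
end set {} — state 1 not in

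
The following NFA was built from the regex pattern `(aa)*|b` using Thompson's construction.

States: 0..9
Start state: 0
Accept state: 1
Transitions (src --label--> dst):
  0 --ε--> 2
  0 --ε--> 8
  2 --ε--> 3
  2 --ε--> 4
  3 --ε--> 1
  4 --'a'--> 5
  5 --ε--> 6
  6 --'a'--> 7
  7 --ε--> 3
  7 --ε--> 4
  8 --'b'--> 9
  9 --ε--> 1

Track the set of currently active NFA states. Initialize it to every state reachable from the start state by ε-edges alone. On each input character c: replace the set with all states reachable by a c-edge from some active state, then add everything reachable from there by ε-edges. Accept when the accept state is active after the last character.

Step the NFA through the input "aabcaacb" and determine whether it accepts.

start: ε-closure({0}) = {0,1,2,3,4,8}
'a' @ 1: {5,6}
'a' @ 2: {1,3,4,7}  (accept∈set)
'b' @ 3: {}  — no active states
rest 'caacb' ignored (set empty)
end set {} — state 1 not in

Answer: REJECT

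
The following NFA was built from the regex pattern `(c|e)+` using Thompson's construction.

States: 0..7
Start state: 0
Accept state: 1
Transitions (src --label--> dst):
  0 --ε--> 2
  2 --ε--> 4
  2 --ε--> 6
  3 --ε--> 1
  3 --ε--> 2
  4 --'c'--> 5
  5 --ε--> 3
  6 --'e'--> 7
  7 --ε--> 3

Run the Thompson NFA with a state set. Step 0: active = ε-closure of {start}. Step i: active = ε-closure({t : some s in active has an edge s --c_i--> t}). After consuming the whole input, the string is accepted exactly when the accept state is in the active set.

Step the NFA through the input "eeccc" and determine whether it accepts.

Answer: ACCEPT

Trace:
S₀ = ε-closure({0}) = {0,2,4,6}
'e' @ 1: {1,2,3,4,6,7}  [accepting]
'e' @ 2: {1,2,3,4,6,7}  [accepting]
'c' @ 3: {1,2,3,4,5,6}  [accepting]
'c' @ 4: {1,2,3,4,5,6}  [accepting]
'c' @ 5: {1,2,3,4,5,6}  [accepting]
end set {1,2,3,4,5,6} — state 1 in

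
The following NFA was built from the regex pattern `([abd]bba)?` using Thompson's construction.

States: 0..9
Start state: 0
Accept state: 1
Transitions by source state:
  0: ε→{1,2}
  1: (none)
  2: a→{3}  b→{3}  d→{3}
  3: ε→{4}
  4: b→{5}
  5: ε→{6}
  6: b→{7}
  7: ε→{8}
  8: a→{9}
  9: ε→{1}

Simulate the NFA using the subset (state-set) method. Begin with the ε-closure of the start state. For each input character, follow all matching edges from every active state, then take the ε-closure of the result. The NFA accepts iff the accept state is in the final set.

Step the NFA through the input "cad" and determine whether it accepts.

initial (ε-close {0}): {0,1,2}
'c' @ 1: {}  — no active states
rest 'ad' ignored (set empty)
end set {} — state 1 not in

Answer: REJECT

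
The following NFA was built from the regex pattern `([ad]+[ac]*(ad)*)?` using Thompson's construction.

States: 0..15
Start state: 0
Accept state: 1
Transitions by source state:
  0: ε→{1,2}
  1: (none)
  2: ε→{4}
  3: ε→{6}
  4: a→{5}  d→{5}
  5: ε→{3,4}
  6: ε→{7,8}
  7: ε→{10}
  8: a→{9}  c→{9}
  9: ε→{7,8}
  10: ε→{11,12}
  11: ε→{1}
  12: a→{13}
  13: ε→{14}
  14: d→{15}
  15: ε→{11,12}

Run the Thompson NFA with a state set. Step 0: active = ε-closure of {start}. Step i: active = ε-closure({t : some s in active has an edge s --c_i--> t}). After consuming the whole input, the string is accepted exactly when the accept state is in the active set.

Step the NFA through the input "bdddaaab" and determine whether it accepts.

Answer: REJECT

Trace:
S₀ = ε-closure({0}) = {0,1,2,4}
'b' @ 1: {}  — no active states
rest 'dddaaab' ignored (set empty)
after full input: {}  (accept=1 not in)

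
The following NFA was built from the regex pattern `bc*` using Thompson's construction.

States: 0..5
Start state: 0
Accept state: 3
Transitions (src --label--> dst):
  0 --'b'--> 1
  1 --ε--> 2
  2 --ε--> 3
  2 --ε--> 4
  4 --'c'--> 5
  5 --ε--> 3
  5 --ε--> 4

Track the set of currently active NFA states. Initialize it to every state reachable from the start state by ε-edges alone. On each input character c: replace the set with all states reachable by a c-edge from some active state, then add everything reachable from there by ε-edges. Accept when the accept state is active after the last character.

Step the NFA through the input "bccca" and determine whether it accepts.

start: ε-closure({0}) = {0}
'b' @ 1: {1,2,3,4}  ✓accept
'c' @ 2: {3,4,5}  ✓accept
'c' @ 3: {3,4,5}  ✓accept
'c' @ 4: {3,4,5}  ✓accept
'a' @ 5: {}  — no active states
end set {} — state 3 not in

Answer: REJECT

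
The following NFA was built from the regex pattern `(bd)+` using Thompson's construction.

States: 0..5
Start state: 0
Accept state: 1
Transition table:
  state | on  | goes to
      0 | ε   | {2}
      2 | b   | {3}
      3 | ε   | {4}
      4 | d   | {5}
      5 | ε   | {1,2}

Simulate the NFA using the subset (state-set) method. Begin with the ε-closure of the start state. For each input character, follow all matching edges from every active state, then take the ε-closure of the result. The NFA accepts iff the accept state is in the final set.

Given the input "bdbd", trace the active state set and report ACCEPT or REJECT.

Answer: ACCEPT

Derivation:
start: ε-closure({0}) = {0,2}
'b' @ 1: {3,4}
'd' @ 2: {1,2,5}  [accepting]
'b' @ 3: {3,4}
'd' @ 4: {1,2,5}  [accepting]
end set {1,2,5} — state 1 in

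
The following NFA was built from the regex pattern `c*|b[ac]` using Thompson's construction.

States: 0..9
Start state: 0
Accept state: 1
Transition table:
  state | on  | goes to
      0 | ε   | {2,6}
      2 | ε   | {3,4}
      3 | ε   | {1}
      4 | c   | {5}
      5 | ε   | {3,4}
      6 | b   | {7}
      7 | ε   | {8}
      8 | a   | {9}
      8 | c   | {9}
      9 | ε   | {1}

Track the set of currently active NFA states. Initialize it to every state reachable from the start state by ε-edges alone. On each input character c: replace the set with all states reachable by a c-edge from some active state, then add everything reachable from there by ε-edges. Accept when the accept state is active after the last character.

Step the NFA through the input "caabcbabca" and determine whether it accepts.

Answer: REJECT

Trace:
start: ε-closure({0}) = {0,1,2,3,4,6}
'c' @ 1: {1,3,4,5}  ✓accept
'a' @ 2: {}  — no active states
rest 'abcbabca' ignored (set empty)
final: {}; accept 1 not in set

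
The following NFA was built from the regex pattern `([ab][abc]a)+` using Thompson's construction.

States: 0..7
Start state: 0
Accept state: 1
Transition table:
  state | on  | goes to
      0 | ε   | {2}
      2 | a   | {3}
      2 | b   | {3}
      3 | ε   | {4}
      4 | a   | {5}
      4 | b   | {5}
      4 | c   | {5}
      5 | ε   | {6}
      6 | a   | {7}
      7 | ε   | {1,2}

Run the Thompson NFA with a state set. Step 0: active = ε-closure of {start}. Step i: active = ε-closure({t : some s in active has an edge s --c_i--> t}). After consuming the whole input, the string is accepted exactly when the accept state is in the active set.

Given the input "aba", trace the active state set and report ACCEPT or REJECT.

Answer: ACCEPT

Derivation:
initial (ε-close {0}): {0,2}
'a' @ 1: {3,4}
'b' @ 2: {5,6}
'a' @ 3: {1,2,7}  [accepting]
after full input: {1,2,7}  (accept=1 in)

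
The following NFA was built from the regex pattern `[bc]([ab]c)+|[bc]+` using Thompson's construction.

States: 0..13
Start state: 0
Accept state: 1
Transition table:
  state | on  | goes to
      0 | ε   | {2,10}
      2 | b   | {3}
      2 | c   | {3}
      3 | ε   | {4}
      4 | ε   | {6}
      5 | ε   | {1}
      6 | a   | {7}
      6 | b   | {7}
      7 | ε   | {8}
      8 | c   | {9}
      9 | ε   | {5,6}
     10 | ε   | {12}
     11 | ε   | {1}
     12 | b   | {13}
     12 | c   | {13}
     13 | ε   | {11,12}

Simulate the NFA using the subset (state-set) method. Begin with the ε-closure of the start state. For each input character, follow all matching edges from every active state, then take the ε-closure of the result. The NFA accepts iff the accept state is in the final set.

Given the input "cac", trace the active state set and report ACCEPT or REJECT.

Answer: ACCEPT

Steps:
start: ε-closure({0}) = {0,2,10,12}
'c' @ 1: {1,3,4,6,11,12,13}  ✓accept
'a' @ 2: {7,8}
'c' @ 3: {1,5,6,9}  ✓accept
final: {1,5,6,9}; accept 1 in set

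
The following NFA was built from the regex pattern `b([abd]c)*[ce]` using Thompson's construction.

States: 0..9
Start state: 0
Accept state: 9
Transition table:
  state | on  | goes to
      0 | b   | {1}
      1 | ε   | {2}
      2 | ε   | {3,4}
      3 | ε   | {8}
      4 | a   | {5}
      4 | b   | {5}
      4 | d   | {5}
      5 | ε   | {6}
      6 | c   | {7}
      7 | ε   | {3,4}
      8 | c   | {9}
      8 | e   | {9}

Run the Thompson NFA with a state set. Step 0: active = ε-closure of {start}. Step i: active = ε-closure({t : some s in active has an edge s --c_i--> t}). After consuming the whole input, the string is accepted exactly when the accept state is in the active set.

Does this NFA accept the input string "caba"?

start: ε-closure({0}) = {0}
'c' @ 1: {}  — dead — no transitions
rest 'aba' ignored (set empty)
after full input: {}  (accept=9 not in)

Answer: REJECT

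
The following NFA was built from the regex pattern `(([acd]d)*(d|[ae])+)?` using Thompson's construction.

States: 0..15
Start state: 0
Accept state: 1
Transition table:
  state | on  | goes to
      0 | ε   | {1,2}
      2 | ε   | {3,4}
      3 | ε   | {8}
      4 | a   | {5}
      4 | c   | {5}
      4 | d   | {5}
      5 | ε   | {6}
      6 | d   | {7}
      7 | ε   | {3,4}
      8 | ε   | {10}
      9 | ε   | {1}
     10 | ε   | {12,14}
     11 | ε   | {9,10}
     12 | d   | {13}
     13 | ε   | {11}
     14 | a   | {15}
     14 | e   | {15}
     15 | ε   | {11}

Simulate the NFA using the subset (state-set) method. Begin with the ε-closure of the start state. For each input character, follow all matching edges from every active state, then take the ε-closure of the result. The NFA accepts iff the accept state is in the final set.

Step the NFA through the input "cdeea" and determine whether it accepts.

Answer: ACCEPT

Derivation:
start: ε-closure({0}) = {0,1,2,3,4,8,10,12,14}
'c' @ 1: {5,6}
'd' @ 2: {3,4,7,8,10,12,14}
'e' @ 3: {1,9,10,11,12,14,15}  [accepting]
'e' @ 4: {1,9,10,11,12,14,15}  [accepting]
'a' @ 5: {1,9,10,11,12,14,15}  [accepting]
after full input: {1,9,10,11,12,14,15}  (accept=1 in)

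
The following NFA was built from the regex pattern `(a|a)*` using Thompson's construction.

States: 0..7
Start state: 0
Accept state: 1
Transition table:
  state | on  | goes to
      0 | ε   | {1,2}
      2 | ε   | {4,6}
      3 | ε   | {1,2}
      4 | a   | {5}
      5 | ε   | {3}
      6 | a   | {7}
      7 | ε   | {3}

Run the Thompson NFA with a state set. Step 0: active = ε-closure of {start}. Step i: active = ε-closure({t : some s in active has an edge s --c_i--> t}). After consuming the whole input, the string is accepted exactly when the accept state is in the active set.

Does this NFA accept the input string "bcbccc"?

S₀ = ε-closure({0}) = {0,1,2,4,6}
'b' @ 1: {}  — no active states
rest 'cbccc' ignored (set empty)
after full input: {}  (accept=1 not in)

Answer: REJECT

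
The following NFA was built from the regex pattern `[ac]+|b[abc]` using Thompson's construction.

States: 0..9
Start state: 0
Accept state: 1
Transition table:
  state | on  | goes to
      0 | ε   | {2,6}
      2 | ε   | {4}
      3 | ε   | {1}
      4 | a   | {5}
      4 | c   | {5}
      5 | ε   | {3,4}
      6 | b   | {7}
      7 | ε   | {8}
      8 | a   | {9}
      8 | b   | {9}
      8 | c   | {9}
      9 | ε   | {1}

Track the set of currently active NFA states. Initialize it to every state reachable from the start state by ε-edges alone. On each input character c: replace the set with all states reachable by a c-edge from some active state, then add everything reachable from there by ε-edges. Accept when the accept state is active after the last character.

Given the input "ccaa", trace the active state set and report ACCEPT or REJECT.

Answer: ACCEPT

Steps:
start: ε-closure({0}) = {0,2,4,6}
'c' @ 1: {1,3,4,5}  ✓accept
'c' @ 2: {1,3,4,5}  ✓accept
'a' @ 3: {1,3,4,5}  ✓accept
'a' @ 4: {1,3,4,5}  ✓accept
final: {1,3,4,5}; accept 1 in set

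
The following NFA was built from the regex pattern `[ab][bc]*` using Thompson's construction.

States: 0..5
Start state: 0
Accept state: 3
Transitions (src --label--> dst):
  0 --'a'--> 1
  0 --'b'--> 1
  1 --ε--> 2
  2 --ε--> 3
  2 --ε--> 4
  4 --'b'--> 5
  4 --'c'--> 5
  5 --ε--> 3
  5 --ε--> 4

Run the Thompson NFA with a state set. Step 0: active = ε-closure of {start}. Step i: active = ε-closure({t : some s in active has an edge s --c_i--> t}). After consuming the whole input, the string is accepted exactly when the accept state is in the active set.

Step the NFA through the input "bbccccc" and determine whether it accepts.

S₀ = ε-closure({0}) = {0}
'b' @ 1: {1,2,3,4}  [accepting]
'b' @ 2: {3,4,5}  [accepting]
'c' @ 3: {3,4,5}  [accepting]
'c' @ 4: {3,4,5}  [accepting]
'c' @ 5: {3,4,5}  [accepting]
'c' @ 6: {3,4,5}  [accepting]
'c' @ 7: {3,4,5}  [accepting]
final: {3,4,5}; accept 3 in set

Answer: ACCEPT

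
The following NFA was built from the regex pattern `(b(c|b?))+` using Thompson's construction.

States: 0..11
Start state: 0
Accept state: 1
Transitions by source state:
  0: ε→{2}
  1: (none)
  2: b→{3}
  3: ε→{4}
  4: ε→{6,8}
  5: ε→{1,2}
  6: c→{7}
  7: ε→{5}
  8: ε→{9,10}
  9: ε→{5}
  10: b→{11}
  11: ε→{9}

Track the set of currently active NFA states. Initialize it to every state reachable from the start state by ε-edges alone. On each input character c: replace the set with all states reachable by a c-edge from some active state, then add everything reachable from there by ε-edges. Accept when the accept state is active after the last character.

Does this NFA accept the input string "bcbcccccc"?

initial (ε-close {0}): {0,2}
'b' @ 1: {1,2,3,4,5,6,8,9,10}  [accepting]
'c' @ 2: {1,2,5,7}  [accepting]
'b' @ 3: {1,2,3,4,5,6,8,9,10}  [accepting]
'c' @ 4: {1,2,5,7}  [accepting]
'c' @ 5: {}  — state set empty
rest 'cccc' ignored (set empty)
end set {} — state 1 not in

Answer: REJECT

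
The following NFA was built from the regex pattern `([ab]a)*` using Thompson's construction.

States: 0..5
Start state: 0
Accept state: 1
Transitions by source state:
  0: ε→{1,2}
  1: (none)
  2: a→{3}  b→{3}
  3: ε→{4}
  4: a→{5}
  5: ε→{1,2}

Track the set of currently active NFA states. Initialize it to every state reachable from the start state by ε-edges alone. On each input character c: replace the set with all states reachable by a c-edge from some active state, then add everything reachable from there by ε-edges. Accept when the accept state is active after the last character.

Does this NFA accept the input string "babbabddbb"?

S₀ = ε-closure({0}) = {0,1,2}
'b' @ 1: {3,4}
'a' @ 2: {1,2,5}  (accept∈set)
'b' @ 3: {3,4}
'b' @ 4: {}  — dead — no transitions
rest 'abddbb' ignored (set empty)
after full input: {}  (accept=1 not in)

Answer: REJECT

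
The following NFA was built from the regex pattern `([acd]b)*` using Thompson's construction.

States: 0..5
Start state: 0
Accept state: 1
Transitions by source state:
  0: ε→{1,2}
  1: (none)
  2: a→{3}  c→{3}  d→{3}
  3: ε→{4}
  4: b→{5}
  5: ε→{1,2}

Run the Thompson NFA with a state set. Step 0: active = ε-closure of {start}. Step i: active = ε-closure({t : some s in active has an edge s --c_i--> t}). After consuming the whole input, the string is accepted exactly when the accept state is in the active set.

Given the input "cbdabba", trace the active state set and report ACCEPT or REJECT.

Answer: REJECT

Derivation:
initial (ε-close {0}): {0,1,2}
'c' @ 1: {3,4}
'b' @ 2: {1,2,5}  ✓accept
'd' @ 3: {3,4}
'a' @ 4: {}  — no active states
rest 'bba' ignored (set empty)
final: {}; accept 1 not in set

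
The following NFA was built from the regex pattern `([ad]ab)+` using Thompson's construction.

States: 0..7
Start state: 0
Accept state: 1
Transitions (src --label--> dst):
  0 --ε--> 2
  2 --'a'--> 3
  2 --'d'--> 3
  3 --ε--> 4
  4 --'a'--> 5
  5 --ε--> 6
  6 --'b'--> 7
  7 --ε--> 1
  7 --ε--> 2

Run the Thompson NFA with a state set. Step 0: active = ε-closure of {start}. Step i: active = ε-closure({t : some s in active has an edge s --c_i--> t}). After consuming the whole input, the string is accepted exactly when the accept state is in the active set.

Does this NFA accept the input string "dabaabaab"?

Answer: ACCEPT

Derivation:
initial (ε-close {0}): {0,2}
'd' @ 1: {3,4}
'a' @ 2: {5,6}
'b' @ 3: {1,2,7}  ✓accept
'a' @ 4: {3,4}
'a' @ 5: {5,6}
'b' @ 6: {1,2,7}  ✓accept
'a' @ 7: {3,4}
'a' @ 8: {5,6}
'b' @ 9: {1,2,7}  ✓accept
final: {1,2,7}; accept 1 in set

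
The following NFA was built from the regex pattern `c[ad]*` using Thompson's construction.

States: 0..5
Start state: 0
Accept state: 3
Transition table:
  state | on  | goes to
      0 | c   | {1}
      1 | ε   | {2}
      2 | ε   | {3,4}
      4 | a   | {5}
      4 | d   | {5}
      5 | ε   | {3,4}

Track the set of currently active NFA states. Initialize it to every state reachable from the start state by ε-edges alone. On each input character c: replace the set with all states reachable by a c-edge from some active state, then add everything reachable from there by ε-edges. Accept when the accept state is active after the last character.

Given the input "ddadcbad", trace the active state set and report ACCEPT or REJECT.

Answer: REJECT

Trace:
start: ε-closure({0}) = {0}
'd' @ 1: {}  — no active states
rest 'dadcbad' ignored (set empty)
after full input: {}  (accept=3 not in)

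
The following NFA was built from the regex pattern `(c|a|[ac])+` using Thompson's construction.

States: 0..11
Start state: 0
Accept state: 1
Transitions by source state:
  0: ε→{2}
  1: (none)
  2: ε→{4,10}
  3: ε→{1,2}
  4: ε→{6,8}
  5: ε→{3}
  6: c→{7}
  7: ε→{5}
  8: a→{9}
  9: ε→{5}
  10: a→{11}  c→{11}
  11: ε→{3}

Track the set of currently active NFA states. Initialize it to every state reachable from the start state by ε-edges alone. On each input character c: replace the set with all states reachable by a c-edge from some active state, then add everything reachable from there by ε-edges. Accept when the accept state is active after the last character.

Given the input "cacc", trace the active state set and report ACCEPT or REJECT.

initial (ε-close {0}): {0,2,4,6,8,10}
'c' @ 1: {1,2,3,4,5,6,7,8,10,11}  (accept∈set)
'a' @ 2: {1,2,3,4,5,6,8,9,10,11}  (accept∈set)
'c' @ 3: {1,2,3,4,5,6,7,8,10,11}  (accept∈set)
'c' @ 4: {1,2,3,4,5,6,7,8,10,11}  (accept∈set)
final: {1,2,3,4,5,6,7,8,10,11}; accept 1 in set

Answer: ACCEPT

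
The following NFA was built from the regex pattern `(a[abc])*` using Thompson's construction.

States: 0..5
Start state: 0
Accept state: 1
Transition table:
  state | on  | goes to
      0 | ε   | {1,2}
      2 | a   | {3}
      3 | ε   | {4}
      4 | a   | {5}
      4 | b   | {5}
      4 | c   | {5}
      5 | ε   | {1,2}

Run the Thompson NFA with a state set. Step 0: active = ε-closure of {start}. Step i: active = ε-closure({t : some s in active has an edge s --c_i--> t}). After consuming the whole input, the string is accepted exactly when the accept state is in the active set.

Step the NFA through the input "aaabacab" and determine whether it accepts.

Answer: ACCEPT

Trace:
start: ε-closure({0}) = {0,1,2}
'a' @ 1: {3,4}
'a' @ 2: {1,2,5}  (accept∈set)
'a' @ 3: {3,4}
'b' @ 4: {1,2,5}  (accept∈set)
'a' @ 5: {3,4}
'c' @ 6: {1,2,5}  (accept∈set)
'a' @ 7: {3,4}
'b' @ 8: {1,2,5}  (accept∈set)
end set {1,2,5} — state 1 in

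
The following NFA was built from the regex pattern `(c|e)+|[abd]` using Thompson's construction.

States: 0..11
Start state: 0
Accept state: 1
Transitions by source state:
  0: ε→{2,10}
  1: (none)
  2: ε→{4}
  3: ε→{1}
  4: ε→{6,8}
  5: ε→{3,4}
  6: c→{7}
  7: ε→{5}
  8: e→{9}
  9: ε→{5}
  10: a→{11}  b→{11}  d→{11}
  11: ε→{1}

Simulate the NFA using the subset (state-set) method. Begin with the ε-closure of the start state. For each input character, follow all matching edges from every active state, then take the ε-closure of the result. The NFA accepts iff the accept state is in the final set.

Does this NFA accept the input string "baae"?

S₀ = ε-closure({0}) = {0,2,4,6,8,10}
'b' @ 1: {1,11}  (accept∈set)
'a' @ 2: {}  — dead — no transitions
rest 'ae' ignored (set empty)
end set {} — state 1 not in

Answer: REJECT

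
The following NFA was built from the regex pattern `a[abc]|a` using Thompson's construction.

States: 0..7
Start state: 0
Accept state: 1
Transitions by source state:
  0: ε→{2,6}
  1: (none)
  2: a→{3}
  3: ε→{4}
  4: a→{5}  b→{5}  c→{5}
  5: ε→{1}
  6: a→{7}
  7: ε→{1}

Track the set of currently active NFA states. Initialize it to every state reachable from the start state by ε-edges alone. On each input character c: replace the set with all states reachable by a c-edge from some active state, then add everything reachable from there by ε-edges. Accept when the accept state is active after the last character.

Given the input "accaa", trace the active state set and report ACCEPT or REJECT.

start: ε-closure({0}) = {0,2,6}
'a' @ 1: {1,3,4,7}  [accepting]
'c' @ 2: {1,5}  [accepting]
'c' @ 3: {}  — no active states
rest 'aa' ignored (set empty)
final: {}; accept 1 not in set

Answer: REJECT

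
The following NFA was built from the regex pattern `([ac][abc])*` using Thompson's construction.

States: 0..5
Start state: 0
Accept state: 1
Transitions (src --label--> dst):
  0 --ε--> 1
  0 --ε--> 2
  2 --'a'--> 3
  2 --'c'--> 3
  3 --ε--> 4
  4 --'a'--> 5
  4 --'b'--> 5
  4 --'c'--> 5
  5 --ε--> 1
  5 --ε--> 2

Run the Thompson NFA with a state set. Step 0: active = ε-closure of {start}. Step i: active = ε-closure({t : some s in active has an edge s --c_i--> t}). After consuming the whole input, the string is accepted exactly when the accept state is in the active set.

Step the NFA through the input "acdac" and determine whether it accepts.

initial (ε-close {0}): {0,1,2}
'a' @ 1: {3,4}
'c' @ 2: {1,2,5}  (accept∈set)
'd' @ 3: {}  — dead — no transitions
rest 'ac' ignored (set empty)
final: {}; accept 1 not in set

Answer: REJECT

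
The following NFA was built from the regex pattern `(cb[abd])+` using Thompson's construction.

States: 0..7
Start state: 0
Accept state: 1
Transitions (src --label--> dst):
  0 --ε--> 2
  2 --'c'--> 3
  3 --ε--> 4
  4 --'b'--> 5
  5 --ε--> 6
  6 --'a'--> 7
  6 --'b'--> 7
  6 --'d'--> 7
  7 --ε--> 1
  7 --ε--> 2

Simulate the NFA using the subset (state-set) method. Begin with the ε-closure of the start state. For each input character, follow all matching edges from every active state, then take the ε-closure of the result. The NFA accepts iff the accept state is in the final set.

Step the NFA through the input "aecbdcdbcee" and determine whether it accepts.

start: ε-closure({0}) = {0,2}
'a' @ 1: {}  — state set empty
rest 'ecbdcdbcee' ignored (set empty)
after full input: {}  (accept=1 not in)

Answer: REJECT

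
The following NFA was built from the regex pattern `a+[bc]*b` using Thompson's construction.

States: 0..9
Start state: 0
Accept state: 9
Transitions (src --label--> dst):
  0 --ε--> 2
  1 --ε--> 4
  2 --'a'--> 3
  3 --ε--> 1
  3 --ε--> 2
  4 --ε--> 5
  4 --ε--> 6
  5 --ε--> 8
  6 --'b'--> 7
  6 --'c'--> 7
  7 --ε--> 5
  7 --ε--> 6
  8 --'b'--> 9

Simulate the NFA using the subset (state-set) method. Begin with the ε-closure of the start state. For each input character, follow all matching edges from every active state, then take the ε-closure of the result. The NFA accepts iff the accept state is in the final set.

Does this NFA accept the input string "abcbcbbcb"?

S₀ = ε-closure({0}) = {0,2}
'a' @ 1: {1,2,3,4,5,6,8}
'b' @ 2: {5,6,7,8,9}  (accept∈set)
'c' @ 3: {5,6,7,8}
'b' @ 4: {5,6,7,8,9}  (accept∈set)
'c' @ 5: {5,6,7,8}
'b' @ 6: {5,6,7,8,9}  (accept∈set)
'b' @ 7: {5,6,7,8,9}  (accept∈set)
'c' @ 8: {5,6,7,8}
'b' @ 9: {5,6,7,8,9}  (accept∈set)
final: {5,6,7,8,9}; accept 9 in set

Answer: ACCEPT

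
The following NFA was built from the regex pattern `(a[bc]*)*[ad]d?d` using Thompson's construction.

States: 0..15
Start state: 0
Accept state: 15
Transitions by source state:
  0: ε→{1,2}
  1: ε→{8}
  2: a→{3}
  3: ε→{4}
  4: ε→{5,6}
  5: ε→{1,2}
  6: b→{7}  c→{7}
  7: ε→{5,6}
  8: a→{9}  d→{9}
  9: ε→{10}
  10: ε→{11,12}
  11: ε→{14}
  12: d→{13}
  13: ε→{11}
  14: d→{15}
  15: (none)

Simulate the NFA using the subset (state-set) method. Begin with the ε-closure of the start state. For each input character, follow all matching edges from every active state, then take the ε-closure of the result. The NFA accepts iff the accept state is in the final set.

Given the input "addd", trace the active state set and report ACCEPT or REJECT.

Answer: ACCEPT

Derivation:
initial (ε-close {0}): {0,1,2,8}
'a' @ 1: {1,2,3,4,5,6,8,9,10,11,12,14}
'd' @ 2: {9,10,11,12,13,14,15}  (accept∈set)
'd' @ 3: {11,13,14,15}  (accept∈set)
'd' @ 4: {15}  (accept∈set)
after full input: {15}  (accept=15 in)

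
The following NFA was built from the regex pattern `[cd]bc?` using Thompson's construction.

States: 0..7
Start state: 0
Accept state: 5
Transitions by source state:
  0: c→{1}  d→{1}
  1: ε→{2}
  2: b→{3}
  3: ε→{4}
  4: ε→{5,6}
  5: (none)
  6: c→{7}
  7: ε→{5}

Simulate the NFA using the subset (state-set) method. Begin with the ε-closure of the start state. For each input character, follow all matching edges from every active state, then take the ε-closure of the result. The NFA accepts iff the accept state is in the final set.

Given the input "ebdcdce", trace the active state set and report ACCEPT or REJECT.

Answer: REJECT

Derivation:
initial (ε-close {0}): {0}
'e' @ 1: {}  — dead — no transitions
rest 'bdcdce' ignored (set empty)
after full input: {}  (accept=5 not in)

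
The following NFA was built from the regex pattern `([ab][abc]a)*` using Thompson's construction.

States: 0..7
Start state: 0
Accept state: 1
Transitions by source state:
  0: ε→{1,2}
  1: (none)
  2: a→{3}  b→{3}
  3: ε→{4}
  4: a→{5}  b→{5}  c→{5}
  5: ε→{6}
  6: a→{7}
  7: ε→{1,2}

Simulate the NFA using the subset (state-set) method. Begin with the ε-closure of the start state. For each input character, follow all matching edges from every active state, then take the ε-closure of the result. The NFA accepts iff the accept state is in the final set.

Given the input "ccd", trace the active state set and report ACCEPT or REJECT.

Answer: REJECT

Derivation:
start: ε-closure({0}) = {0,1,2}
'c' @ 1: {}  — dead — no transitions
rest 'cd' ignored (set empty)
final: {}; accept 1 not in set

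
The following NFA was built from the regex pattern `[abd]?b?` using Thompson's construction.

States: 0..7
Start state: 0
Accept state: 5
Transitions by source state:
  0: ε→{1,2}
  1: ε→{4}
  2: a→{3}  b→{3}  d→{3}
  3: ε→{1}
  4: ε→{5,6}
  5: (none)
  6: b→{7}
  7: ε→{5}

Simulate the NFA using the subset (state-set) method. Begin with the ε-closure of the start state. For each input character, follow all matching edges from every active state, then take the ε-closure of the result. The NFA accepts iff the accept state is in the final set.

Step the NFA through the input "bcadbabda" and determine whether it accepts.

Answer: REJECT

Trace:
S₀ = ε-closure({0}) = {0,1,2,4,5,6}
'b' @ 1: {1,3,4,5,6,7}  [accepting]
'c' @ 2: {}  — no active states
rest 'adbabda' ignored (set empty)
final: {}; accept 5 not in set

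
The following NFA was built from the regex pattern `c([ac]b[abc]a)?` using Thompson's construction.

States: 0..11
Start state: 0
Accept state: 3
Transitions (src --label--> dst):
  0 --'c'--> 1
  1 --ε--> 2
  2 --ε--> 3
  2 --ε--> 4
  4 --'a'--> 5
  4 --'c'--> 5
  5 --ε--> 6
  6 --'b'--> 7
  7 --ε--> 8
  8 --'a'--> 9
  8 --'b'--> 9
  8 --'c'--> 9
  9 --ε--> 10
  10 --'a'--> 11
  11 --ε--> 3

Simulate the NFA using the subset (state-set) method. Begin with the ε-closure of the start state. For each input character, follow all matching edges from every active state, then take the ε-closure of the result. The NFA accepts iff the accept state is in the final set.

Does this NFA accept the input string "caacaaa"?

S₀ = ε-closure({0}) = {0}
'c' @ 1: {1,2,3,4}  [accepting]
'a' @ 2: {5,6}
'a' @ 3: {}  — dead — no transitions
rest 'caaa' ignored (set empty)
final: {}; accept 3 not in set

Answer: REJECT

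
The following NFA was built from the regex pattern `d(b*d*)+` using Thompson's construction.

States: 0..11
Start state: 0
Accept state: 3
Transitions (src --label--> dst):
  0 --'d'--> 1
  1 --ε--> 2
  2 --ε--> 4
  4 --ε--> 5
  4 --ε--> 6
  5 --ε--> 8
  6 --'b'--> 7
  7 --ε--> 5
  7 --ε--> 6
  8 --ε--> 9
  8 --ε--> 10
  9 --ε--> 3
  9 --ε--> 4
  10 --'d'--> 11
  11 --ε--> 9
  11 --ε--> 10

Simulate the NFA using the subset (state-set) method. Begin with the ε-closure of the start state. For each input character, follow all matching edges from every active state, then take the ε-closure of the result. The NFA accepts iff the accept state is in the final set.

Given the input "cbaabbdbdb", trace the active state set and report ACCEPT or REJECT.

S₀ = ε-closure({0}) = {0}
'c' @ 1: {}  — dead — no transitions
rest 'baabbdbdb' ignored (set empty)
after full input: {}  (accept=3 not in)

Answer: REJECT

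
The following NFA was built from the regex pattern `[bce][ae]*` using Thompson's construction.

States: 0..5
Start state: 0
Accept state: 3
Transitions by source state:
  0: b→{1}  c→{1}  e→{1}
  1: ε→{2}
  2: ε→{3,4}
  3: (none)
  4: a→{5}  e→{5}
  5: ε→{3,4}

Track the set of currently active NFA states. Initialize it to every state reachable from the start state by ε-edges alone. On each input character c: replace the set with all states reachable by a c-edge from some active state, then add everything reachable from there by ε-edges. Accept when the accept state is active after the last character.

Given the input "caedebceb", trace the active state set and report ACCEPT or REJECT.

start: ε-closure({0}) = {0}
'c' @ 1: {1,2,3,4}  [accepting]
'a' @ 2: {3,4,5}  [accepting]
'e' @ 3: {3,4,5}  [accepting]
'd' @ 4: {}  — state set empty
rest 'ebceb' ignored (set empty)
end set {} — state 3 not in

Answer: REJECT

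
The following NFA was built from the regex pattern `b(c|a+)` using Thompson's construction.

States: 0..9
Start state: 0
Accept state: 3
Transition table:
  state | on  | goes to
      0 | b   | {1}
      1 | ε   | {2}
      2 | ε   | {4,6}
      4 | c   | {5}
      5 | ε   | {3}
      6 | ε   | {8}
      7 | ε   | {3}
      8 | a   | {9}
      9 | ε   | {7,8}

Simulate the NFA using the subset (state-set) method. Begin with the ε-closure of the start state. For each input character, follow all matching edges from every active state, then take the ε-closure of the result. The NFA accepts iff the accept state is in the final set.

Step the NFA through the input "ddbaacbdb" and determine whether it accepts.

Answer: REJECT

Trace:
S₀ = ε-closure({0}) = {0}
'd' @ 1: {}  — dead — no transitions
rest 'dbaacbdb' ignored (set empty)
after full input: {}  (accept=3 not in)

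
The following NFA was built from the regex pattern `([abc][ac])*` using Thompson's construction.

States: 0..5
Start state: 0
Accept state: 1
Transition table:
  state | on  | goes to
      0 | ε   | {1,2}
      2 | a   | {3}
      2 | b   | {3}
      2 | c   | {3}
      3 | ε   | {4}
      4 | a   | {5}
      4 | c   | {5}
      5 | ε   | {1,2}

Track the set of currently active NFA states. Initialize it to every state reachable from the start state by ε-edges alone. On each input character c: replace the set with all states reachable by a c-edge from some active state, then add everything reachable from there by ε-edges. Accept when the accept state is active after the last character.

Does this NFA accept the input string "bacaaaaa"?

Answer: ACCEPT

Trace:
S₀ = ε-closure({0}) = {0,1,2}
'b' @ 1: {3,4}
'a' @ 2: {1,2,5}  [accepting]
'c' @ 3: {3,4}
'a' @ 4: {1,2,5}  [accepting]
'a' @ 5: {3,4}
'a' @ 6: {1,2,5}  [accepting]
'a' @ 7: {3,4}
'a' @ 8: {1,2,5}  [accepting]
end set {1,2,5} — state 1 in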